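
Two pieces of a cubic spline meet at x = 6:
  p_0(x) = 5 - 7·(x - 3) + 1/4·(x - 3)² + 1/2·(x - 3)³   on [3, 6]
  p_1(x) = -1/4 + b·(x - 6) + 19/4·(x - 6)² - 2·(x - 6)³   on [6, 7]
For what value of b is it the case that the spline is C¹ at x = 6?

8

p_0'(x) = -7 + 1/2·(x - 3) + 3/2·(x - 3)², so p_0'(6) = 8. On the right, p_1'(6) = b, so b = 8.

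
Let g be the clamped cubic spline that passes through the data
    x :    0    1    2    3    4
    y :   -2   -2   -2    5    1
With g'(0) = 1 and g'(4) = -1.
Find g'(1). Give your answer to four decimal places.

Let σ_i = g''(x_i). Step sizes h_i = 1, 1, 1, 1; slopes of the chords Δ_i = (y_(i+1) - y_i)/h_i = 0, 0, 7, -4.
  1·σ_0 + 4·σ_1 + 1·σ_2 = 6(Δ_1 - Δ_0) = 0
  1·σ_1 + 4·σ_2 + 1·σ_3 = 6(Δ_2 - Δ_1) = 42
  1·σ_2 + 4·σ_3 + 1·σ_4 = 6(Δ_3 - Δ_2) = -66
Clamped end conditions give two more equations: 2h_0·σ_0 + h_0·σ_1 = 6(Δ_0 - g'(0)) = -6 and h_3·σ_3 + 2h_3·σ_4 = 6(g'(4) - Δ_3) = 18.
Forward elimination and back-substitution give σ_0 = -23/28, σ_1 = -61/14, σ_2 = 73/4, σ_3 = -373/14, σ_4 = 625/28.
On [1, 2], g'(x) = b_1 + 2c_1·(x - 1) + 3d_1·(x - 1)² with b_1 = Δ_1 - h_1(2σ_1 + σ_2)/6 = -89/56, c_1 = σ_1/2 = -61/28, d_1 = (σ_2 - σ_1)/(6h_1) = 211/56. So g'(1) = -89/56.

-1.5893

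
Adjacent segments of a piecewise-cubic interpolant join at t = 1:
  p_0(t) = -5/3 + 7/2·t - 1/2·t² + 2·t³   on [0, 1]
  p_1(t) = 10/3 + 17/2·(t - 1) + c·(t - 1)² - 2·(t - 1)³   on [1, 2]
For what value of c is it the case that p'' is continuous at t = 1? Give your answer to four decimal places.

5.5000

p_0''(t) = -1 + 12·t, so p_0''(1) = 11. On the right, p_1''(1) = 2c, so c = 11/2.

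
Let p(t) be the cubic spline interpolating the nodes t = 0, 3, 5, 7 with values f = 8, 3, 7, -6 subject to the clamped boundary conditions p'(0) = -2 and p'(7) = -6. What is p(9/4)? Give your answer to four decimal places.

2.6962

Put M_i = p'' at the i-th knot. Here h = (3, 2, 2) and Δ = (-5/3, 2, -13/2), so the interior equations h_(i-1)·M_(i-1) + 2(h_(i-1)+h_i)·M_i + h_i·M_(i+1) = 6(Δ_i − Δ_(i-1)) read
  3·M_0 + 10·M_1 + 2·M_2 = 6(Δ_1 - Δ_0) = 22
  2·M_1 + 8·M_2 + 2·M_3 = 6(Δ_2 - Δ_1) = -51
Clamped end conditions give two more equations: 2h_0·M_0 + h_0·M_1 = 6(Δ_0 - p'(0)) = 2 and h_2·M_2 + 2h_2·M_3 = 6(p'(7) - Δ_2) = 3.
Forward elimination and back-substitution give M_0 = -215/111, M_1 = 168/37, M_2 = -651/74, M_3 = 381/74.
On [0, 3], p(t) = 8 - 2·t - 215/222·t² + 719/1998·t³.
With t = 9/4: p(9/4) = 12769/4736.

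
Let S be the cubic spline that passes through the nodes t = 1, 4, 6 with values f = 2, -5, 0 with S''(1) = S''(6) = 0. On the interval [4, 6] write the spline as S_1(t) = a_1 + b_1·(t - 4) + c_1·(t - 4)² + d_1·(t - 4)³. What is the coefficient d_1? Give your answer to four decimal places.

Write σ_i for S''(x_i). With h_i = 3, 2 and divided differences Δ_i = -7/3, 5/2, the continuity of S' gives the tridiagonal system
  3·σ_0 + 10·σ_1 + 2·σ_2 = 6(Δ_1 - Δ_0) = 29
Natural end conditions: σ_0 = σ_2 = 0.
Forward elimination and back-substitution give σ_0 = 0, σ_1 = 29/10, σ_2 = 0.
On [4, 6], with S_1(t) = a_1 + b_1·(t - 4) + c_1·(t - 4)² + d_1·(t - 4)³: c_1 = σ_1/2 = 29/20, d_1 = (σ_2 - σ_1)/(6h_1) = -29/120, b_1 = Δ_1 - h_1(2σ_1 + σ_2)/6 = 17/30.

-0.2417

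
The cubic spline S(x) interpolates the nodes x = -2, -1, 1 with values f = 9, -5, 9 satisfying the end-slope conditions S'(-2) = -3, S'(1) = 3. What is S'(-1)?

Write m_i for S''(x_i). With h_i = 1, 2 and divided differences Δ_i = -14, 7, the continuity of S' gives the tridiagonal system
  1·m_0 + 6·m_1 + 2·m_2 = 6(Δ_1 - Δ_0) = 126
Clamped end conditions give two more equations: 2h_0·m_0 + h_0·m_1 = 6(Δ_0 - S'(-2)) = -66 and h_1·m_1 + 2h_1·m_2 = 6(S'(1) - Δ_1) = -24.
Solving the tridiagonal system: m_0 = -52, m_1 = 38, m_2 = -25.
On [-1, 1], S'(x) = b_1 + 2c_1·(x + 1) + 3d_1·(x + 1)² with b_1 = Δ_1 - h_1(2m_1 + m_2)/6 = -10, c_1 = m_1/2 = 19, d_1 = (m_2 - m_1)/(6h_1) = -21/4. So S'(-1) = -10.

-10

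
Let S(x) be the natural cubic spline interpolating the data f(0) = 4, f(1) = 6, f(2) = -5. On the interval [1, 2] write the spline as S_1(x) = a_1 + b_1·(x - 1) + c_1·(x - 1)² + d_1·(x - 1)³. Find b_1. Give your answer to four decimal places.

-4.5000

Let M_i = S''(x_i). Step sizes h_i = 1, 1; slopes of the chords Δ_i = (y_(i+1) - y_i)/h_i = 2, -11.
  1·M_0 + 4·M_1 + 1·M_2 = 6(Δ_1 - Δ_0) = -78
Natural end conditions: M_0 = M_2 = 0.
Hence M_0 = 0, M_1 = -39/2, M_2 = 0.
On [1, 2], with S_1(x) = a_1 + b_1·(x - 1) + c_1·(x - 1)² + d_1·(x - 1)³: c_1 = M_1/2 = -39/4, d_1 = (M_2 - M_1)/(6h_1) = 13/4, b_1 = Δ_1 - h_1(2M_1 + M_2)/6 = -9/2.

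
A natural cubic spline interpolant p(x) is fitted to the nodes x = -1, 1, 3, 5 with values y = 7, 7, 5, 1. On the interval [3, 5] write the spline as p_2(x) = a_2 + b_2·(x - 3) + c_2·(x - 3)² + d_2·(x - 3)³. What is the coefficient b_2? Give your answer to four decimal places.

-1.6000

Let σ_i = p''(x_i). Step sizes h_i = 2, 2, 2; slopes of the chords Δ_i = (y_(i+1) - y_i)/h_i = 0, -1, -2.
  2·σ_0 + 8·σ_1 + 2·σ_2 = 6(Δ_1 - Δ_0) = -6
  2·σ_1 + 8·σ_2 + 2·σ_3 = 6(Δ_2 - Δ_1) = -6
Natural end conditions: σ_0 = σ_3 = 0.
Forward elimination and back-substitution give σ_0 = 0, σ_1 = -3/5, σ_2 = -3/5, σ_3 = 0.
On [3, 5], with p_2(x) = a_2 + b_2·(x - 3) + c_2·(x - 3)² + d_2·(x - 3)³: c_2 = σ_2/2 = -3/10, d_2 = (σ_3 - σ_2)/(6h_2) = 1/20, b_2 = Δ_2 - h_2(2σ_2 + σ_3)/6 = -8/5.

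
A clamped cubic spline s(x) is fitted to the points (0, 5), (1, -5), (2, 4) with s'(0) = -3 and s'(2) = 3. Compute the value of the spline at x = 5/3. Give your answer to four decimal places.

With m_i denoting the second derivative at x_i, h_i = 1, 1, and Δ_i = (y_(i+1) − y_i)/h_i = -10, 9:
  1·m_0 + 4·m_1 + 1·m_2 = 6(Δ_1 - Δ_0) = 114
Clamped end conditions give two more equations: 2h_0·m_0 + h_0·m_1 = 6(Δ_0 - s'(0)) = -42 and h_1·m_1 + 2h_1·m_2 = 6(s'(2) - Δ_1) = -36.
Solving the tridiagonal system: m_0 = -93/2, m_1 = 51, m_2 = -87/2.
On [1, 2], s(x) = -5 - 3/4·(x - 1) + 51/2·(x - 1)² - 63/4·(x - 1)³.
With (x - 1) = 2/3: s(5/3) = 7/6.

1.1667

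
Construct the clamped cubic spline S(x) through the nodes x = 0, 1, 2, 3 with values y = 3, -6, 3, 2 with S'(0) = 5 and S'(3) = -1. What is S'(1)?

-3

Write M_i for S''(x_i). With h_i = 1, 1, 1 and divided differences Δ_i = -9, 9, -1, the continuity of S' gives the tridiagonal system
  1·M_0 + 4·M_1 + 1·M_2 = 6(Δ_1 - Δ_0) = 108
  1·M_1 + 4·M_2 + 1·M_3 = 6(Δ_2 - Δ_1) = -60
Clamped end conditions give two more equations: 2h_0·M_0 + h_0·M_1 = 6(Δ_0 - S'(0)) = -84 and h_2·M_2 + 2h_2·M_3 = 6(S'(3) - Δ_2) = 0.
Solving the tridiagonal system: M_0 = -68, M_1 = 52, M_2 = -32, M_3 = 16.
On [1, 2], S'(x) = b_1 + 2c_1·(x - 1) + 3d_1·(x - 1)² with b_1 = Δ_1 - h_1(2M_1 + M_2)/6 = -3, c_1 = M_1/2 = 26, d_1 = (M_2 - M_1)/(6h_1) = -14. So S'(1) = -3.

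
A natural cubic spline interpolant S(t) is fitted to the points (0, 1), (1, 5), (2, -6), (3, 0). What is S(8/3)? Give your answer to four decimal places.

-3.6395

Let σ_i = S''(x_i). Step sizes h_i = 1, 1, 1; slopes of the chords Δ_i = (y_(i+1) - y_i)/h_i = 4, -11, 6.
  1·σ_0 + 4·σ_1 + 1·σ_2 = 6(Δ_1 - Δ_0) = -90
  1·σ_1 + 4·σ_2 + 1·σ_3 = 6(Δ_2 - Δ_1) = 102
Natural end conditions: σ_0 = σ_3 = 0.
Forward elimination and back-substitution give σ_0 = 0, σ_1 = -154/5, σ_2 = 166/5, σ_3 = 0.
On [2, 3], S(t) = -6 - 76/15·(t - 2) + 83/5·(t - 2)² - 83/15·(t - 2)³.
With (t - 2) = 2/3: S(8/3) = -1474/405.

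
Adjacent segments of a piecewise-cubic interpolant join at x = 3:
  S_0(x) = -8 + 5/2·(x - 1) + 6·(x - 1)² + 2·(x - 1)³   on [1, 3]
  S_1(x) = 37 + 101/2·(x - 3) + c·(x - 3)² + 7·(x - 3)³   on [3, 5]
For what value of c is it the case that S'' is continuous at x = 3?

18

S_0''(x) = 12 + 12·(x - 1), so S_0''(3) = 36. On the right, S_1''(3) = 2c, so c = 18.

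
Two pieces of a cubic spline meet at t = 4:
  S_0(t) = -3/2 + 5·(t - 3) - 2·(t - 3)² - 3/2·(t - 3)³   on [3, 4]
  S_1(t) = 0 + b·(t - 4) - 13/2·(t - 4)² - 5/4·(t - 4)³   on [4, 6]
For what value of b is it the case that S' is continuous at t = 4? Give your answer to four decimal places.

S_0'(t) = 5 - 4·(t - 3) - 9/2·(t - 3)², so S_0'(4) = -7/2. On the right, S_1'(4) = b, so b = -7/2.

-3.5000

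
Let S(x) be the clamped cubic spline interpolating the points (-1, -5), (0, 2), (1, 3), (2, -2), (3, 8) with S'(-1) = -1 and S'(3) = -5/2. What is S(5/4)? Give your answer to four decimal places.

Put m_i = S'' at the i-th knot. Here h = (1, 1, 1, 1) and Δ = (7, 1, -5, 10), so the interior equations h_(i-1)·m_(i-1) + 2(h_(i-1)+h_i)·m_i + h_i·m_(i+1) = 6(Δ_i − Δ_(i-1)) read
  1·m_0 + 4·m_1 + 1·m_2 = 6(Δ_1 - Δ_0) = -36
  1·m_1 + 4·m_2 + 1·m_3 = 6(Δ_2 - Δ_1) = -36
  1·m_2 + 4·m_3 + 1·m_4 = 6(Δ_3 - Δ_2) = 90
Clamped end conditions give two more equations: 2h_0·m_0 + h_0·m_1 = 6(Δ_0 - S'(-1)) = 48 and h_3·m_3 + 2h_3·m_4 = 6(S'(3) - Δ_3) = -75.
Solving: m_0 = 1695/56, m_1 = -351/28, m_2 = -129/8, m_3 = 1149/28, m_4 = -3249/56.
On [1, 2], S(x) = 3 - 181/28·(x - 1) - 129/16·(x - 1)² + 1067/112·(x - 1)³.
With (x - 1) = 1/4: S(5/4) = 7375/7168.

1.0289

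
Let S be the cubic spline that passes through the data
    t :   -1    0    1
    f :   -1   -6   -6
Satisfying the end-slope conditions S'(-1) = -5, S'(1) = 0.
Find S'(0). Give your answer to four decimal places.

-2.5000

Put M_i = S'' at the i-th knot. Here h = (1, 1) and Δ = (-5, 0), so the interior equations h_(i-1)·M_(i-1) + 2(h_(i-1)+h_i)·M_i + h_i·M_(i+1) = 6(Δ_i − Δ_(i-1)) read
  1·M_0 + 4·M_1 + 1·M_2 = 6(Δ_1 - Δ_0) = 30
Clamped end conditions give two more equations: 2h_0·M_0 + h_0·M_1 = 6(Δ_0 - S'(-1)) = 0 and h_1·M_1 + 2h_1·M_2 = 6(S'(1) - Δ_1) = 0.
Hence M_0 = -5, M_1 = 10, M_2 = -5.
On [0, 1], S'(t) = b_1 + 2c_1·t + 3d_1·t² with b_1 = Δ_1 - h_1(2M_1 + M_2)/6 = -5/2, c_1 = M_1/2 = 5, d_1 = (M_2 - M_1)/(6h_1) = -5/2. So S'(0) = -5/2.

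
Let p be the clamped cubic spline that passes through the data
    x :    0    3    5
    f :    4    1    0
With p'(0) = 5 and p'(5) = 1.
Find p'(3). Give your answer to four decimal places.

-2.3500

Put m_i = p'' at the i-th knot. Here h = (3, 2) and Δ = (-1, -1/2), so the interior equations h_(i-1)·m_(i-1) + 2(h_(i-1)+h_i)·m_i + h_i·m_(i+1) = 6(Δ_i − Δ_(i-1)) read
  3·m_0 + 10·m_1 + 2·m_2 = 6(Δ_1 - Δ_0) = 3
Clamped end conditions give two more equations: 2h_0·m_0 + h_0·m_1 = 6(Δ_0 - p'(0)) = -36 and h_1·m_1 + 2h_1·m_2 = 6(p'(5) - Δ_1) = 9.
Solving: m_0 = -71/10, m_1 = 11/5, m_2 = 23/20.
On [3, 5], p'(x) = b_1 + 2c_1·(x - 3) + 3d_1·(x - 3)² with b_1 = Δ_1 - h_1(2m_1 + m_2)/6 = -47/20, c_1 = m_1/2 = 11/10, d_1 = (m_2 - m_1)/(6h_1) = -7/80. So p'(3) = -47/20.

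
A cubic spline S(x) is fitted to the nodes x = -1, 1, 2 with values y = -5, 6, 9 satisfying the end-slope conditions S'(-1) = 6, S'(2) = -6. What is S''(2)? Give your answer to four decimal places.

-28.5000

Let M_i = S''(x_i). Step sizes h_i = 2, 1; slopes of the chords Δ_i = (y_(i+1) - y_i)/h_i = 11/2, 3.
  2·M_0 + 6·M_1 + 1·M_2 = 6(Δ_1 - Δ_0) = -15
Clamped end conditions give two more equations: 2h_0·M_0 + h_0·M_1 = 6(Δ_0 - S'(-1)) = -3 and h_1·M_1 + 2h_1·M_2 = 6(S'(2) - Δ_1) = -54.
Hence M_0 = -9/4, M_1 = 3, M_2 = -57/2.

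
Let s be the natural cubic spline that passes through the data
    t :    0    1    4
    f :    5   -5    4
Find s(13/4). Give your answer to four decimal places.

Let m_i = s''(x_i). Step sizes h_i = 1, 3; slopes of the chords Δ_i = (y_(i+1) - y_i)/h_i = -10, 3.
  1·m_0 + 8·m_1 + 3·m_2 = 6(Δ_1 - Δ_0) = 78
Natural end conditions: m_0 = m_2 = 0.
Hence m_0 = 0, m_1 = 39/4, m_2 = 0.
On [1, 4], s(t) = -5 - 27/4·(t - 1) + 39/8·(t - 1)² - 13/24·(t - 1)³.
With (t - 1) = 9/4: s(13/4) = -859/512.

-1.6777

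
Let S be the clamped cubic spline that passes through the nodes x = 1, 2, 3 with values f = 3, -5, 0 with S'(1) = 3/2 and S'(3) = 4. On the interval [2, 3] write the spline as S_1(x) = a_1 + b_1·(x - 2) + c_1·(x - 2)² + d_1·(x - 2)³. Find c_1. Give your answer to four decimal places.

18.2500

Let M_i = S''(x_i). Step sizes h_i = 1, 1; slopes of the chords Δ_i = (y_(i+1) - y_i)/h_i = -8, 5.
  1·M_0 + 4·M_1 + 1·M_2 = 6(Δ_1 - Δ_0) = 78
Clamped end conditions give two more equations: 2h_0·M_0 + h_0·M_1 = 6(Δ_0 - S'(1)) = -57 and h_1·M_1 + 2h_1·M_2 = 6(S'(3) - Δ_1) = -6.
Forward elimination and back-substitution give M_0 = -187/4, M_1 = 73/2, M_2 = -85/4.
On [2, 3], with S_1(x) = a_1 + b_1·(x - 2) + c_1·(x - 2)² + d_1·(x - 2)³: c_1 = M_1/2 = 73/4, d_1 = (M_2 - M_1)/(6h_1) = -77/8, b_1 = Δ_1 - h_1(2M_1 + M_2)/6 = -29/8.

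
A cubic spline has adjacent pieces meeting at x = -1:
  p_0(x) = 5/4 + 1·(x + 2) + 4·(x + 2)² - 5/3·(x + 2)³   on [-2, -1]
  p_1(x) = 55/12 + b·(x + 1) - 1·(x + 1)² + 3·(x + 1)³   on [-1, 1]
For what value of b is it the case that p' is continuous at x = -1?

4

p_0'(x) = 1 + 8·(x + 2) - 5·(x + 2)², so p_0'(-1) = 4. On the right, p_1'(-1) = b, so b = 4.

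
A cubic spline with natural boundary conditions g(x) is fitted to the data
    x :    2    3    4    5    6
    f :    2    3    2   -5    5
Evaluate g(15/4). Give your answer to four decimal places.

3.1180

Let M_i = g''(x_i). Step sizes h_i = 1, 1, 1, 1; slopes of the chords Δ_i = (y_(i+1) - y_i)/h_i = 1, -1, -7, 10.
  1·M_0 + 4·M_1 + 1·M_2 = 6(Δ_1 - Δ_0) = -12
  1·M_1 + 4·M_2 + 1·M_3 = 6(Δ_2 - Δ_1) = -36
  1·M_2 + 4·M_3 + 1·M_4 = 6(Δ_3 - Δ_2) = 102
Natural end conditions: M_0 = M_4 = 0.
Solving: M_0 = 0, M_1 = 33/28, M_2 = -117/7, M_3 = 831/28, M_4 = 0.
On [3, 4], g(x) = 3 + 39/28·(x - 3) + 33/56·(x - 3)² - 167/56·(x - 3)³.
With (x - 3) = 3/4: g(15/4) = 11175/3584.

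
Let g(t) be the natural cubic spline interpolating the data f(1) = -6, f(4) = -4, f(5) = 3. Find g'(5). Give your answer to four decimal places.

7.7917

Write M_i for g''(x_i). With h_i = 3, 1 and divided differences Δ_i = 2/3, 7, the continuity of g' gives the tridiagonal system
  3·M_0 + 8·M_1 + 1·M_2 = 6(Δ_1 - Δ_0) = 38
Natural end conditions: M_0 = M_2 = 0.
Solving the tridiagonal system: M_0 = 0, M_1 = 19/4, M_2 = 0.
On [4, 5], g'(t) = b_1 + 2c_1·(t - 4) + 3d_1·(t - 4)² with b_1 = Δ_1 - h_1(2M_1 + M_2)/6 = 65/12, c_1 = M_1/2 = 19/8, d_1 = (M_2 - M_1)/(6h_1) = -19/24. So g'(5) = 187/24.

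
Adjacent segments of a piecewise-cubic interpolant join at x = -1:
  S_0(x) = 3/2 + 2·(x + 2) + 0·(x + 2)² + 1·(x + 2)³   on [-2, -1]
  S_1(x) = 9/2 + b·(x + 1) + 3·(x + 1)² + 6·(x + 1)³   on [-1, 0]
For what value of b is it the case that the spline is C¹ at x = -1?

5

S_0'(x) = 2 + 0·(x + 2) + 3·(x + 2)², so S_0'(-1) = 5. On the right, S_1'(-1) = b, so b = 5.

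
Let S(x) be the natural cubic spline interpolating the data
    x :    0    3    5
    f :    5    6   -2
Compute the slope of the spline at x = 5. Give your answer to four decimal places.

-4.8667

Let M_i = S''(x_i). Step sizes h_i = 3, 2; slopes of the chords Δ_i = (y_(i+1) - y_i)/h_i = 1/3, -4.
  3·M_0 + 10·M_1 + 2·M_2 = 6(Δ_1 - Δ_0) = -26
Natural end conditions: M_0 = M_2 = 0.
Hence M_0 = 0, M_1 = -13/5, M_2 = 0.
On [3, 5], S'(x) = b_1 + 2c_1·(x - 3) + 3d_1·(x - 3)² with b_1 = Δ_1 - h_1(2M_1 + M_2)/6 = -34/15, c_1 = M_1/2 = -13/10, d_1 = (M_2 - M_1)/(6h_1) = 13/60. So S'(5) = -73/15.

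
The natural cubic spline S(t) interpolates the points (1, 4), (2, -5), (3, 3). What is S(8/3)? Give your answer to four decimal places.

With M_i denoting the second derivative at x_i, h_i = 1, 1, and Δ_i = (y_(i+1) − y_i)/h_i = -9, 8:
  1·M_0 + 4·M_1 + 1·M_2 = 6(Δ_1 - Δ_0) = 102
Natural end conditions: M_0 = M_2 = 0.
Hence M_0 = 0, M_1 = 51/2, M_2 = 0.
On [2, 3], S(t) = -5 - 1/2·(t - 2) + 51/4·(t - 2)² - 17/4·(t - 2)³.
With (t - 2) = 2/3: S(8/3) = -25/27.

-0.9259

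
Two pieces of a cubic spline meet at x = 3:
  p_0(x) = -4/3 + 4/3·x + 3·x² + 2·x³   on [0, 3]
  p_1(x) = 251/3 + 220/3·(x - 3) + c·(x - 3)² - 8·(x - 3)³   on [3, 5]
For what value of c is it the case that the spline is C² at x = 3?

p_0''(x) = 6 + 12·x, so p_0''(3) = 42. On the right, p_1''(3) = 2c, so c = 21.

21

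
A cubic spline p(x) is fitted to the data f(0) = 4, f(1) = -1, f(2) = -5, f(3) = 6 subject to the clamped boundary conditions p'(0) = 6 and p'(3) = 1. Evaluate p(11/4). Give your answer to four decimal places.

Write m_i for p''(x_i). With h_i = 1, 1, 1 and divided differences Δ_i = -5, -4, 11, the continuity of p' gives the tridiagonal system
  1·m_0 + 4·m_1 + 1·m_2 = 6(Δ_1 - Δ_0) = 6
  1·m_1 + 4·m_2 + 1·m_3 = 6(Δ_2 - Δ_1) = 90
Clamped end conditions give two more equations: 2h_0·m_0 + h_0·m_1 = 6(Δ_0 - p'(0)) = -66 and h_2·m_2 + 2h_2·m_3 = 6(p'(3) - Δ_2) = -60.
Hence m_0 = -506/15, m_1 = 22/15, m_2 = 508/15, m_3 = -704/15.
On [2, 3], p(x) = -5 + 113/15·(x - 2) + 254/15·(x - 2)² - 202/15·(x - 2)³.
With (x - 2) = 3/4: p(11/4) = 719/160.

4.4938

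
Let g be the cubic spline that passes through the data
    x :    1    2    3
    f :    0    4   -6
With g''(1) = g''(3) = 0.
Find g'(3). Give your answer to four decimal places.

Let σ_i = g''(x_i). Step sizes h_i = 1, 1; slopes of the chords Δ_i = (y_(i+1) - y_i)/h_i = 4, -10.
  1·σ_0 + 4·σ_1 + 1·σ_2 = 6(Δ_1 - Δ_0) = -84
Natural end conditions: σ_0 = σ_2 = 0.
Solving: σ_0 = 0, σ_1 = -21, σ_2 = 0.
On [2, 3], g'(x) = b_1 + 2c_1·(x - 2) + 3d_1·(x - 2)² with b_1 = Δ_1 - h_1(2σ_1 + σ_2)/6 = -3, c_1 = σ_1/2 = -21/2, d_1 = (σ_2 - σ_1)/(6h_1) = 7/2. So g'(3) = -27/2.

-13.5000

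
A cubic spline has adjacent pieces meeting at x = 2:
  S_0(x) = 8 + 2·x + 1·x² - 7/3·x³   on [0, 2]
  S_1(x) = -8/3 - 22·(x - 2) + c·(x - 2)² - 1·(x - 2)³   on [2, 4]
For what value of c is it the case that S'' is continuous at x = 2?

-13

S_0''(x) = 2 - 14·x, so S_0''(2) = -26. On the right, S_1''(2) = 2c, so c = -13.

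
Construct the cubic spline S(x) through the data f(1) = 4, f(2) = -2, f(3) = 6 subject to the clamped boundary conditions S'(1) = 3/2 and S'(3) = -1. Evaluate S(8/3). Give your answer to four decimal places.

4.1759

Let m_i = S''(x_i). Step sizes h_i = 1, 1; slopes of the chords Δ_i = (y_(i+1) - y_i)/h_i = -6, 8.
  1·m_0 + 4·m_1 + 1·m_2 = 6(Δ_1 - Δ_0) = 84
Clamped end conditions give two more equations: 2h_0·m_0 + h_0·m_1 = 6(Δ_0 - S'(1)) = -45 and h_1·m_1 + 2h_1·m_2 = 6(S'(3) - Δ_1) = -54.
Forward elimination and back-substitution give m_0 = -179/4, m_1 = 89/2, m_2 = -197/4.
On [2, 3], S(x) = -2 + 11/8·(x - 2) + 89/4·(x - 2)² - 125/8·(x - 2)³.
With (x - 2) = 2/3: S(8/3) = 451/108.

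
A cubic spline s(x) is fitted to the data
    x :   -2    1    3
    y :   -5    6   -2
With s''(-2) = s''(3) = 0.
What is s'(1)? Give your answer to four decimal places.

-0.9333

Write M_i for s''(x_i). With h_i = 3, 2 and divided differences Δ_i = 11/3, -4, the continuity of s' gives the tridiagonal system
  3·M_0 + 10·M_1 + 2·M_2 = 6(Δ_1 - Δ_0) = -46
Natural end conditions: M_0 = M_2 = 0.
Solving: M_0 = 0, M_1 = -23/5, M_2 = 0.
On [1, 3], s'(x) = b_1 + 2c_1·(x - 1) + 3d_1·(x - 1)² with b_1 = Δ_1 - h_1(2M_1 + M_2)/6 = -14/15, c_1 = M_1/2 = -23/10, d_1 = (M_2 - M_1)/(6h_1) = 23/60. So s'(1) = -14/15.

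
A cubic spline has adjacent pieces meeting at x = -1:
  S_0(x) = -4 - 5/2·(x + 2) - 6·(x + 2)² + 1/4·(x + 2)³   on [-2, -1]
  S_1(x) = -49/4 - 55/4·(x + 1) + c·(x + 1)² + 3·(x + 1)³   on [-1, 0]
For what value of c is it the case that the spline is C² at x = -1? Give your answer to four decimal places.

-5.2500

S_0''(x) = -12 + 3/2·(x + 2), so S_0''(-1) = -21/2. On the right, S_1''(-1) = 2c, so c = -21/4.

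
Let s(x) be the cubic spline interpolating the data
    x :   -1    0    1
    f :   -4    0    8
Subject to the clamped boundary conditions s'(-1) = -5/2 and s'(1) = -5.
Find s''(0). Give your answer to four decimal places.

14.5000

Let M_i = s''(x_i). Step sizes h_i = 1, 1; slopes of the chords Δ_i = (y_(i+1) - y_i)/h_i = 4, 8.
  1·M_0 + 4·M_1 + 1·M_2 = 6(Δ_1 - Δ_0) = 24
Clamped end conditions give two more equations: 2h_0·M_0 + h_0·M_1 = 6(Δ_0 - s'(-1)) = 39 and h_1·M_1 + 2h_1·M_2 = 6(s'(1) - Δ_1) = -78.
Forward elimination and back-substitution give M_0 = 49/4, M_1 = 29/2, M_2 = -185/4.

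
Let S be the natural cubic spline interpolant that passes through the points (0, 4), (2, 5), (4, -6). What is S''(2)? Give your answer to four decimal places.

Let m_i = S''(x_i). Step sizes h_i = 2, 2; slopes of the chords Δ_i = (y_(i+1) - y_i)/h_i = 1/2, -11/2.
  2·m_0 + 8·m_1 + 2·m_2 = 6(Δ_1 - Δ_0) = -36
Natural end conditions: m_0 = m_2 = 0.
Hence m_0 = 0, m_1 = -9/2, m_2 = 0.

-4.5000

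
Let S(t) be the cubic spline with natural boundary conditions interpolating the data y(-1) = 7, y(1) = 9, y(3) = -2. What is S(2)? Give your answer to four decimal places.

4.7188

With M_i denoting the second derivative at x_i, h_i = 2, 2, and Δ_i = (y_(i+1) − y_i)/h_i = 1, -11/2:
  2·M_0 + 8·M_1 + 2·M_2 = 6(Δ_1 - Δ_0) = -39
Natural end conditions: M_0 = M_2 = 0.
Forward elimination and back-substitution give M_0 = 0, M_1 = -39/8, M_2 = 0.
On [1, 3], S(t) = 9 - 9/4·(t - 1) - 39/16·(t - 1)² + 13/32·(t - 1)³.
With (t - 1) = 1: S(2) = 151/32.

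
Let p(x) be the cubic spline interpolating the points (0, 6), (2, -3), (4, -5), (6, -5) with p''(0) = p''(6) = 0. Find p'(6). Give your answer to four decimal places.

0.0333

Write M_i for p''(x_i). With h_i = 2, 2, 2 and divided differences Δ_i = -9/2, -1, 0, the continuity of p' gives the tridiagonal system
  2·M_0 + 8·M_1 + 2·M_2 = 6(Δ_1 - Δ_0) = 21
  2·M_1 + 8·M_2 + 2·M_3 = 6(Δ_2 - Δ_1) = 6
Natural end conditions: M_0 = M_3 = 0.
Solving the tridiagonal system: M_0 = 0, M_1 = 13/5, M_2 = 1/10, M_3 = 0.
On [4, 6], p'(x) = b_2 + 2c_2·(x - 4) + 3d_2·(x - 4)² with b_2 = Δ_2 - h_2(2M_2 + M_3)/6 = -1/15, c_2 = M_2/2 = 1/20, d_2 = (M_3 - M_2)/(6h_2) = -1/120. So p'(6) = 1/30.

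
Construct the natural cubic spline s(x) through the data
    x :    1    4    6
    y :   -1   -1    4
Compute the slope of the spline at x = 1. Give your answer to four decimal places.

Put M_i = s'' at the i-th knot. Here h = (3, 2) and Δ = (0, 5/2), so the interior equations h_(i-1)·M_(i-1) + 2(h_(i-1)+h_i)·M_i + h_i·M_(i+1) = 6(Δ_i − Δ_(i-1)) read
  3·M_0 + 10·M_1 + 2·M_2 = 6(Δ_1 - Δ_0) = 15
Natural end conditions: M_0 = M_2 = 0.
Solving: M_0 = 0, M_1 = 3/2, M_2 = 0.
On [1, 4], s'(x) = b_0 + 2c_0·(x - 1) + 3d_0·(x - 1)² with b_0 = Δ_0 - h_0(2M_0 + M_1)/6 = -3/4, c_0 = M_0/2 = 0, d_0 = (M_1 - M_0)/(6h_0) = 1/12. So s'(1) = -3/4.

-0.7500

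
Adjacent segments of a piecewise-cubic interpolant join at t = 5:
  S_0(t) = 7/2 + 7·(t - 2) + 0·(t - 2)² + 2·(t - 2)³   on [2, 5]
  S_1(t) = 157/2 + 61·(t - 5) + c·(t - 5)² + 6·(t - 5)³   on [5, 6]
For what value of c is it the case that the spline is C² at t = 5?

18

S_0''(t) = 0 + 12·(t - 2), so S_0''(5) = 36. On the right, S_1''(5) = 2c, so c = 18.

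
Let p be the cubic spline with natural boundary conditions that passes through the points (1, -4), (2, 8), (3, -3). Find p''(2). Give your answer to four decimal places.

-34.5000

Put M_i = p'' at the i-th knot. Here h = (1, 1) and Δ = (12, -11), so the interior equations h_(i-1)·M_(i-1) + 2(h_(i-1)+h_i)·M_i + h_i·M_(i+1) = 6(Δ_i − Δ_(i-1)) read
  1·M_0 + 4·M_1 + 1·M_2 = 6(Δ_1 - Δ_0) = -138
Natural end conditions: M_0 = M_2 = 0.
Forward elimination and back-substitution give M_0 = 0, M_1 = -69/2, M_2 = 0.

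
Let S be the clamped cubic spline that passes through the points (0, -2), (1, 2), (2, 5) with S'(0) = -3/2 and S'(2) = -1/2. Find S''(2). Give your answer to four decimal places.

Let M_i = S''(x_i). Step sizes h_i = 1, 1; slopes of the chords Δ_i = (y_(i+1) - y_i)/h_i = 4, 3.
  1·M_0 + 4·M_1 + 1·M_2 = 6(Δ_1 - Δ_0) = -6
Clamped end conditions give two more equations: 2h_0·M_0 + h_0·M_1 = 6(Δ_0 - S'(0)) = 33 and h_1·M_1 + 2h_1·M_2 = 6(S'(2) - Δ_1) = -21.
Solving: M_0 = 37/2, M_1 = -4, M_2 = -17/2.

-8.5000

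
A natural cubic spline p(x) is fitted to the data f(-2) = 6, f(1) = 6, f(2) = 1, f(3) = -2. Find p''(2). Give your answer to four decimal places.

Write σ_i for p''(x_i). With h_i = 3, 1, 1 and divided differences Δ_i = 0, -5, -3, the continuity of p' gives the tridiagonal system
  3·σ_0 + 8·σ_1 + 1·σ_2 = 6(Δ_1 - Δ_0) = -30
  1·σ_1 + 4·σ_2 + 1·σ_3 = 6(Δ_2 - Δ_1) = 12
Natural end conditions: σ_0 = σ_3 = 0.
Solving the tridiagonal system: σ_0 = 0, σ_1 = -132/31, σ_2 = 126/31, σ_3 = 0.

4.0645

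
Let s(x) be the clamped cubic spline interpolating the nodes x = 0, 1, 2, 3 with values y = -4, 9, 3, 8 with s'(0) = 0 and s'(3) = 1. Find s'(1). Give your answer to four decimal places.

5.8667

Let m_i = s''(x_i). Step sizes h_i = 1, 1, 1; slopes of the chords Δ_i = (y_(i+1) - y_i)/h_i = 13, -6, 5.
  1·m_0 + 4·m_1 + 1·m_2 = 6(Δ_1 - Δ_0) = -114
  1·m_1 + 4·m_2 + 1·m_3 = 6(Δ_2 - Δ_1) = 66
Clamped end conditions give two more equations: 2h_0·m_0 + h_0·m_1 = 6(Δ_0 - s'(0)) = 78 and h_2·m_2 + 2h_2·m_3 = 6(s'(3) - Δ_2) = -24.
Forward elimination and back-substitution give m_0 = 994/15, m_1 = -818/15, m_2 = 568/15, m_3 = -464/15.
On [1, 2], s'(x) = b_1 + 2c_1·(x - 1) + 3d_1·(x - 1)² with b_1 = Δ_1 - h_1(2m_1 + m_2)/6 = 88/15, c_1 = m_1/2 = -409/15, d_1 = (m_2 - m_1)/(6h_1) = 77/5. So s'(1) = 88/15.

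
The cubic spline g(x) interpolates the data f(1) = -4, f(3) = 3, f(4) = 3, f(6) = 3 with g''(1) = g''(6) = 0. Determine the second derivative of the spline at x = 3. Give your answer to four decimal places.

Put M_i = g'' at the i-th knot. Here h = (2, 1, 2) and Δ = (7/2, 0, 0), so the interior equations h_(i-1)·M_(i-1) + 2(h_(i-1)+h_i)·M_i + h_i·M_(i+1) = 6(Δ_i − Δ_(i-1)) read
  2·M_0 + 6·M_1 + 1·M_2 = 6(Δ_1 - Δ_0) = -21
  1·M_1 + 6·M_2 + 2·M_3 = 6(Δ_2 - Δ_1) = 0
Natural end conditions: M_0 = M_3 = 0.
Forward elimination and back-substitution give M_0 = 0, M_1 = -18/5, M_2 = 3/5, M_3 = 0.

-3.6000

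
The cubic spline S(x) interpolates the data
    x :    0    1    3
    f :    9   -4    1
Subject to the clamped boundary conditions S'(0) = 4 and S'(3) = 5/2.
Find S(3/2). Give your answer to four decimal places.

-7.2500

With m_i denoting the second derivative at x_i, h_i = 1, 2, and Δ_i = (y_(i+1) − y_i)/h_i = -13, 5/2:
  1·m_0 + 6·m_1 + 2·m_2 = 6(Δ_1 - Δ_0) = 93
Clamped end conditions give two more equations: 2h_0·m_0 + h_0·m_1 = 6(Δ_0 - S'(0)) = -102 and h_1·m_1 + 2h_1·m_2 = 6(S'(3) - Δ_1) = 0.
Solving the tridiagonal system: m_0 = -67, m_1 = 32, m_2 = -16.
On [1, 3], S(x) = -4 - 27/2·(x - 1) + 16·(x - 1)² - 4·(x - 1)³.
With (x - 1) = 1/2: S(3/2) = -29/4.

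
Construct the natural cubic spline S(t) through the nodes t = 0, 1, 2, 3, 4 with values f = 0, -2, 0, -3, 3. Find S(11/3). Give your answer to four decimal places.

Write m_i for S''(x_i). With h_i = 1, 1, 1, 1 and divided differences Δ_i = -2, 2, -3, 6, the continuity of S' gives the tridiagonal system
  1·m_0 + 4·m_1 + 1·m_2 = 6(Δ_1 - Δ_0) = 24
  1·m_1 + 4·m_2 + 1·m_3 = 6(Δ_2 - Δ_1) = -30
  1·m_2 + 4·m_3 + 1·m_4 = 6(Δ_3 - Δ_2) = 54
Natural end conditions: m_0 = m_4 = 0.
Solving: m_0 = 0, m_1 = 267/28, m_2 = -99/7, m_3 = 477/28, m_4 = 0.
On [3, 4], S(t) = -3 + 9/28·(t - 3) + 477/56·(t - 3)² - 159/56·(t - 3)³.
With (t - 3) = 2/3: S(11/3) = 10/63.

0.1587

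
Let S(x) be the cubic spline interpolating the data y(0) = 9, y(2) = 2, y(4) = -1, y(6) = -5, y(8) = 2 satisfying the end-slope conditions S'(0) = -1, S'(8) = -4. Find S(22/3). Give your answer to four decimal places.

Write M_i for S''(x_i). With h_i = 2, 2, 2, 2 and divided differences Δ_i = -7/2, -3/2, -2, 7/2, the continuity of S' gives the tridiagonal system
  2·M_0 + 8·M_1 + 2·M_2 = 6(Δ_1 - Δ_0) = 12
  2·M_1 + 8·M_2 + 2·M_3 = 6(Δ_2 - Δ_1) = -3
  2·M_2 + 8·M_3 + 2·M_4 = 6(Δ_3 - Δ_2) = 33
Clamped end conditions give two more equations: 2h_0·M_0 + h_0·M_1 = 6(Δ_0 - S'(0)) = -15 and h_3·M_3 + 2h_3·M_4 = 6(S'(8) - Δ_3) = -45.
Forward elimination and back-substitution give M_0 = -633/112, M_1 = 213/56, M_2 = -57/16, M_3 = 501/56, M_4 = -1761/112.
On [6, 8], S(x) = -5 + 311/112·(x - 6) + 501/112·(x - 6)² - 921/448·(x - 6)³.
With (x - 6) = 4/3: S(22/3) = 449/252.

1.7817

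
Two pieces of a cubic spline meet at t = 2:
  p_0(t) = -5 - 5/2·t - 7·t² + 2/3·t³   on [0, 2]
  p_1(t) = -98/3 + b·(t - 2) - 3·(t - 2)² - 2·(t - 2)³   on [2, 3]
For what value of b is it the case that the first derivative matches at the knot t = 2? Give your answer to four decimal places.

p_0'(t) = -5/2 - 14·t + 2·t², so p_0'(2) = -45/2. On the right, p_1'(2) = b, so b = -45/2.

-22.5000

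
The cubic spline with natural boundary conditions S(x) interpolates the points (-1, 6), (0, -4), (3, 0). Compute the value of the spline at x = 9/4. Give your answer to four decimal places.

-3.9883

With M_i denoting the second derivative at x_i, h_i = 1, 3, and Δ_i = (y_(i+1) − y_i)/h_i = -10, 4/3:
  1·M_0 + 8·M_1 + 3·M_2 = 6(Δ_1 - Δ_0) = 68
Natural end conditions: M_0 = M_2 = 0.
Solving the tridiagonal system: M_0 = 0, M_1 = 17/2, M_2 = 0.
On [0, 3], S(x) = -4 - 43/6·x + 17/4·x² - 17/36·x³.
With x = 9/4: S(9/4) = -1021/256.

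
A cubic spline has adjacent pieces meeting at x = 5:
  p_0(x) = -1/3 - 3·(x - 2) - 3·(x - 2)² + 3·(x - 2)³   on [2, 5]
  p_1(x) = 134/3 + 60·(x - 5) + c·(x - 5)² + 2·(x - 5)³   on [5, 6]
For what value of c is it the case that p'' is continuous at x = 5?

p_0''(x) = -6 + 18·(x - 2), so p_0''(5) = 48. On the right, p_1''(5) = 2c, so c = 24.

24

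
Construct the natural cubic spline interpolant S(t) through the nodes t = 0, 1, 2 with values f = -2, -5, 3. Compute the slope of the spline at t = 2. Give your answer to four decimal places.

Let σ_i = S''(x_i). Step sizes h_i = 1, 1; slopes of the chords Δ_i = (y_(i+1) - y_i)/h_i = -3, 8.
  1·σ_0 + 4·σ_1 + 1·σ_2 = 6(Δ_1 - Δ_0) = 66
Natural end conditions: σ_0 = σ_2 = 0.
Hence σ_0 = 0, σ_1 = 33/2, σ_2 = 0.
On [1, 2], S'(t) = b_1 + 2c_1·(t - 1) + 3d_1·(t - 1)² with b_1 = Δ_1 - h_1(2σ_1 + σ_2)/6 = 5/2, c_1 = σ_1/2 = 33/4, d_1 = (σ_2 - σ_1)/(6h_1) = -11/4. So S'(2) = 43/4.

10.7500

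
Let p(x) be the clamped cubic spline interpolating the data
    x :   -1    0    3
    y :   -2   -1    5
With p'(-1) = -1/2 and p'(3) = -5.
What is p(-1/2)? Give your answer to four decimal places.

Put M_i = p'' at the i-th knot. Here h = (1, 3) and Δ = (1, 2), so the interior equations h_(i-1)·M_(i-1) + 2(h_(i-1)+h_i)·M_i + h_i·M_(i+1) = 6(Δ_i − Δ_(i-1)) read
  1·M_0 + 8·M_1 + 3·M_2 = 6(Δ_1 - Δ_0) = 6
Clamped end conditions give two more equations: 2h_0·M_0 + h_0·M_1 = 6(Δ_0 - p'(-1)) = 9 and h_1·M_1 + 2h_1·M_2 = 6(p'(3) - Δ_1) = -42.
Solving the tridiagonal system: M_0 = 21/8, M_1 = 15/4, M_2 = -71/8.
On [-1, 0], p(x) = -2 - 1/2·(x + 1) + 21/16·(x + 1)² + 3/16·(x + 1)³.
With (x + 1) = 1/2: p(-1/2) = -243/128.

-1.8984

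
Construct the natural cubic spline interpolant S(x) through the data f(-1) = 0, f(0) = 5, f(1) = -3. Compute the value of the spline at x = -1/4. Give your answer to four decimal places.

4.8164

With M_i denoting the second derivative at x_i, h_i = 1, 1, and Δ_i = (y_(i+1) − y_i)/h_i = 5, -8:
  1·M_0 + 4·M_1 + 1·M_2 = 6(Δ_1 - Δ_0) = -78
Natural end conditions: M_0 = M_2 = 0.
Hence M_0 = 0, M_1 = -39/2, M_2 = 0.
On [-1, 0], S(x) = 0 + 33/4·(x + 1) + 0·(x + 1)² - 13/4·(x + 1)³.
With (x + 1) = 3/4: S(-1/4) = 1233/256.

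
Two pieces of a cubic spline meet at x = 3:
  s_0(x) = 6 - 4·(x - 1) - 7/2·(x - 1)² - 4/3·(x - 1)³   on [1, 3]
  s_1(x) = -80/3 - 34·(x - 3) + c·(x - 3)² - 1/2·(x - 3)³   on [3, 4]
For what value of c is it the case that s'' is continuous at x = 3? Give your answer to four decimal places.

-11.5000

s_0''(x) = -7 - 8·(x - 1), so s_0''(3) = -23. On the right, s_1''(3) = 2c, so c = -23/2.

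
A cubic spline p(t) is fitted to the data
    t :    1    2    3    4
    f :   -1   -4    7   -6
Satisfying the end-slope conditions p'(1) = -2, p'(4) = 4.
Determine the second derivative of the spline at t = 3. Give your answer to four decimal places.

Let m_i = p''(x_i). Step sizes h_i = 1, 1, 1; slopes of the chords Δ_i = (y_(i+1) - y_i)/h_i = -3, 11, -13.
  1·m_0 + 4·m_1 + 1·m_2 = 6(Δ_1 - Δ_0) = 84
  1·m_1 + 4·m_2 + 1·m_3 = 6(Δ_2 - Δ_1) = -144
Clamped end conditions give two more equations: 2h_0·m_0 + h_0·m_1 = 6(Δ_0 - p'(1)) = -6 and h_2·m_2 + 2h_2·m_3 = 6(p'(4) - Δ_2) = 102.
Solving: m_0 = -126/5, m_1 = 222/5, m_2 = -342/5, m_3 = 426/5.

-68.4000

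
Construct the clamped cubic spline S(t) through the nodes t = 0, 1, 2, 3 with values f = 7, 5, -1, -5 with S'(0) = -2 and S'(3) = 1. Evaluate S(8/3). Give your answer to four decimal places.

Write σ_i for S''(x_i). With h_i = 1, 1, 1 and divided differences Δ_i = -2, -6, -4, the continuity of S' gives the tridiagonal system
  1·σ_0 + 4·σ_1 + 1·σ_2 = 6(Δ_1 - Δ_0) = -24
  1·σ_1 + 4·σ_2 + 1·σ_3 = 6(Δ_2 - Δ_1) = 12
Clamped end conditions give two more equations: 2h_0·σ_0 + h_0·σ_1 = 6(Δ_0 - S'(0)) = 0 and h_2·σ_2 + 2h_2·σ_3 = 6(S'(3) - Δ_2) = 30.
Forward elimination and back-substitution give σ_0 = 18/5, σ_1 = -36/5, σ_2 = 6/5, σ_3 = 72/5.
On [2, 3], S(t) = -1 - 34/5·(t - 2) + 3/5·(t - 2)² + 11/5·(t - 2)³.
With (t - 2) = 2/3: S(8/3) = -623/135.

-4.6148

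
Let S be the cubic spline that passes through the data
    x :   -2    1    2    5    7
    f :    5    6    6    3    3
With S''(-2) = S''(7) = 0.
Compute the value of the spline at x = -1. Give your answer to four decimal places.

With M_i denoting the second derivative at x_i, h_i = 3, 1, 3, 2, and Δ_i = (y_(i+1) − y_i)/h_i = 1/3, 0, -1, 0:
  3·M_0 + 8·M_1 + 1·M_2 = 6(Δ_1 - Δ_0) = -2
  1·M_1 + 8·M_2 + 3·M_3 = 6(Δ_2 - Δ_1) = -6
  3·M_2 + 10·M_3 + 2·M_4 = 6(Δ_3 - Δ_2) = 6
Natural end conditions: M_0 = M_4 = 0.
Forward elimination and back-substitution give M_0 = 0, M_1 = -32/279, M_2 = -302/279, M_3 = 86/93, M_4 = 0.
On [-2, 1], S(x) = 5 + 109/279·(x + 2) + 0·(x + 2)² - 16/2511·(x + 2)³.
With (x + 2) = 1: S(-1) = 13520/2511.

5.3843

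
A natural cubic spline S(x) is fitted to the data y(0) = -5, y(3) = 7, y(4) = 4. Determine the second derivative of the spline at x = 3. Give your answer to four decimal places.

Let σ_i = S''(x_i). Step sizes h_i = 3, 1; slopes of the chords Δ_i = (y_(i+1) - y_i)/h_i = 4, -3.
  3·σ_0 + 8·σ_1 + 1·σ_2 = 6(Δ_1 - Δ_0) = -42
Natural end conditions: σ_0 = σ_2 = 0.
Forward elimination and back-substitution give σ_0 = 0, σ_1 = -21/4, σ_2 = 0.

-5.2500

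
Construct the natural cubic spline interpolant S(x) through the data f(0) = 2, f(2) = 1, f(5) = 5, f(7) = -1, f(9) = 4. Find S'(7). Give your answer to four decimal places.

-0.9777

Put M_i = S'' at the i-th knot. Here h = (2, 3, 2, 2) and Δ = (-1/2, 4/3, -3, 5/2), so the interior equations h_(i-1)·M_(i-1) + 2(h_(i-1)+h_i)·M_i + h_i·M_(i+1) = 6(Δ_i − Δ_(i-1)) read
  2·M_0 + 10·M_1 + 3·M_2 = 6(Δ_1 - Δ_0) = 11
  3·M_1 + 10·M_2 + 2·M_3 = 6(Δ_2 - Δ_1) = -26
  2·M_2 + 8·M_3 + 2·M_4 = 6(Δ_3 - Δ_2) = 33
Natural end conditions: M_0 = M_4 = 0.
Solving: M_0 = 0, M_1 = 829/344, M_2 = -751/172, M_3 = 3589/688, M_4 = 0.
On [7, 9], S'(x) = b_3 + 2c_3·(x - 7) + 3d_3·(x - 7)² with b_3 = Δ_3 - h_3(2M_3 + M_4)/6 = -1009/1032, c_3 = M_3/2 = 3589/1376, d_3 = (M_4 - M_3)/(6h_3) = -3589/8256. So S'(7) = -1009/1032.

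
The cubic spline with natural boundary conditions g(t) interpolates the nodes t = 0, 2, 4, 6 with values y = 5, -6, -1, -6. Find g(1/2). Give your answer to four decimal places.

1.0938

Write M_i for g''(x_i). With h_i = 2, 2, 2 and divided differences Δ_i = -11/2, 5/2, -5/2, the continuity of g' gives the tridiagonal system
  2·M_0 + 8·M_1 + 2·M_2 = 6(Δ_1 - Δ_0) = 48
  2·M_1 + 8·M_2 + 2·M_3 = 6(Δ_2 - Δ_1) = -30
Natural end conditions: M_0 = M_3 = 0.
Hence M_0 = 0, M_1 = 37/5, M_2 = -28/5, M_3 = 0.
On [0, 2], g(t) = 5 - 239/30·t + 0·t² + 37/60·t³.
With t = 1/2: g(1/2) = 35/32.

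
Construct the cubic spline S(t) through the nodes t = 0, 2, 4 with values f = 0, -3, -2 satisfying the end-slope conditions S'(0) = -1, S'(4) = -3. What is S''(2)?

4

Put σ_i = S'' at the i-th knot. Here h = (2, 2) and Δ = (-3/2, 1/2), so the interior equations h_(i-1)·σ_(i-1) + 2(h_(i-1)+h_i)·σ_i + h_i·σ_(i+1) = 6(Δ_i − Δ_(i-1)) read
  2·σ_0 + 8·σ_1 + 2·σ_2 = 6(Δ_1 - Δ_0) = 12
Clamped end conditions give two more equations: 2h_0·σ_0 + h_0·σ_1 = 6(Δ_0 - S'(0)) = -3 and h_1·σ_1 + 2h_1·σ_2 = 6(S'(4) - Δ_1) = -21.
Solving the tridiagonal system: σ_0 = -11/4, σ_1 = 4, σ_2 = -29/4.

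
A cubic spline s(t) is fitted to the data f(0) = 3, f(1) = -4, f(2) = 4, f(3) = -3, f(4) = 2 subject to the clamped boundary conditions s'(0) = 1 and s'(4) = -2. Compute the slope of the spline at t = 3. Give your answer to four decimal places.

-1.2500

Let M_i = s''(x_i). Step sizes h_i = 1, 1, 1, 1; slopes of the chords Δ_i = (y_(i+1) - y_i)/h_i = -7, 8, -7, 5.
  1·M_0 + 4·M_1 + 1·M_2 = 6(Δ_1 - Δ_0) = 90
  1·M_1 + 4·M_2 + 1·M_3 = 6(Δ_2 - Δ_1) = -90
  1·M_2 + 4·M_3 + 1·M_4 = 6(Δ_3 - Δ_2) = 72
Clamped end conditions give two more equations: 2h_0·M_0 + h_0·M_1 = 6(Δ_0 - s'(0)) = -48 and h_3·M_3 + 2h_3·M_4 = 6(s'(4) - Δ_3) = -42.
Solving: M_0 = -93/2, M_1 = 45, M_2 = -87/2, M_3 = 39, M_4 = -81/2.
On [3, 4], s'(t) = b_3 + 2c_3·(t - 3) + 3d_3·(t - 3)² with b_3 = Δ_3 - h_3(2M_3 + M_4)/6 = -5/4, c_3 = M_3/2 = 39/2, d_3 = (M_4 - M_3)/(6h_3) = -53/4. So s'(3) = -5/4.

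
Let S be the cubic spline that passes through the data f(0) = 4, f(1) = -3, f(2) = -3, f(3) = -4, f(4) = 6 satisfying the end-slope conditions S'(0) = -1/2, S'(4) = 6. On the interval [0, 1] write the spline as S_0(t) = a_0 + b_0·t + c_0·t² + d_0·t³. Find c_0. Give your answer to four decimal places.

Put σ_i = S'' at the i-th knot. Here h = (1, 1, 1, 1) and Δ = (-7, 0, -1, 10), so the interior equations h_(i-1)·σ_(i-1) + 2(h_(i-1)+h_i)·σ_i + h_i·σ_(i+1) = 6(Δ_i − Δ_(i-1)) read
  1·σ_0 + 4·σ_1 + 1·σ_2 = 6(Δ_1 - Δ_0) = 42
  1·σ_1 + 4·σ_2 + 1·σ_3 = 6(Δ_2 - Δ_1) = -6
  1·σ_2 + 4·σ_3 + 1·σ_4 = 6(Δ_3 - Δ_2) = 66
Clamped end conditions give two more equations: 2h_0·σ_0 + h_0·σ_1 = 6(Δ_0 - S'(0)) = -39 and h_3·σ_3 + 2h_3·σ_4 = 6(S'(4) - Δ_3) = -24.
Solving: σ_0 = -1691/56, σ_1 = 599/28, σ_2 = -107/8, σ_3 = 731/28, σ_4 = -1403/56.
On [0, 1], with S_0(t) = a_0 + b_0·t + c_0·t² + d_0·t³: c_0 = σ_0/2 = -1691/112, d_0 = (σ_1 - σ_0)/(6h_0) = 963/112, b_0 = Δ_0 - h_0(2σ_0 + σ_1)/6 = -1/2.

-15.0982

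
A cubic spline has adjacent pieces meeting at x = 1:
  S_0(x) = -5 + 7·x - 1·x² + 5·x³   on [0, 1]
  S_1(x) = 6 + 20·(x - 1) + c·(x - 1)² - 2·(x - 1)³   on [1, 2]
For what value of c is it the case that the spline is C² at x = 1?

14

S_0''(x) = -2 + 30·x, so S_0''(1) = 28. On the right, S_1''(1) = 2c, so c = 14.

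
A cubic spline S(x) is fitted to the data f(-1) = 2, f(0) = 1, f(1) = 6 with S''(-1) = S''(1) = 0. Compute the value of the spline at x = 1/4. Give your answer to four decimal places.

Put σ_i = S'' at the i-th knot. Here h = (1, 1) and Δ = (-1, 5), so the interior equations h_(i-1)·σ_(i-1) + 2(h_(i-1)+h_i)·σ_i + h_i·σ_(i+1) = 6(Δ_i − Δ_(i-1)) read
  1·σ_0 + 4·σ_1 + 1·σ_2 = 6(Δ_1 - Δ_0) = 36
Natural end conditions: σ_0 = σ_2 = 0.
Solving the tridiagonal system: σ_0 = 0, σ_1 = 9, σ_2 = 0.
On [0, 1], S(x) = 1 + 2·x + 9/2·x² - 3/2·x³.
With x = 1/4: S(1/4) = 225/128.

1.7578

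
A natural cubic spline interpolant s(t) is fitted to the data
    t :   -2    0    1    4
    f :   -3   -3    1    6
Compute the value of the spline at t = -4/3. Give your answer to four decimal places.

Let σ_i = s''(x_i). Step sizes h_i = 2, 1, 3; slopes of the chords Δ_i = (y_(i+1) - y_i)/h_i = 0, 4, 5/3.
  2·σ_0 + 6·σ_1 + 1·σ_2 = 6(Δ_1 - Δ_0) = 24
  1·σ_1 + 8·σ_2 + 3·σ_3 = 6(Δ_2 - Δ_1) = -14
Natural end conditions: σ_0 = σ_3 = 0.
Solving the tridiagonal system: σ_0 = 0, σ_1 = 206/47, σ_2 = -108/47, σ_3 = 0.
On [-2, 0], s(t) = -3 - 206/141·(t + 2) + 0·(t + 2)² + 103/282·(t + 2)³.
With (t + 2) = 2/3: s(-4/3) = -14717/3807.

-3.8658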